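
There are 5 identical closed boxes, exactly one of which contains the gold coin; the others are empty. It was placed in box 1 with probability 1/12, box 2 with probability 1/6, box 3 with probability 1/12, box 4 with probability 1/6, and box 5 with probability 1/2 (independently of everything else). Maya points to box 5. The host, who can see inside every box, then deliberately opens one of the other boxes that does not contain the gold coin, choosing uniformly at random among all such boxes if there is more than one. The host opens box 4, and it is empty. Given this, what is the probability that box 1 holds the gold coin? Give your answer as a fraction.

Condition on the true location of the gold coin.
If it is in either of boxes 1 and 3 (prior 1/12 each): the host has 3 equally likely choices, so probability 1/3; weight (1/12)·(1/3) = 1/36 each.
If it is in box 2 (prior 1/6): the host has 3 equally likely choices, so probability 1/3; weight (1/6)·(1/3) = 1/18.
If it is in box 4 (prior 1/6): the host opened box 4, so this case is ruled out; weight (1/6)·0 = 0.
If it is in box 5 (prior 1/2): the host has 4 equally likely choices, so probability 1/4; weight (1/2)·(1/4) = 1/8.
The weights sum to 17/72.
So P(the gold coin in box 1 | the host opened box 4) = (1/36) / (17/72) = 2/17.

2/17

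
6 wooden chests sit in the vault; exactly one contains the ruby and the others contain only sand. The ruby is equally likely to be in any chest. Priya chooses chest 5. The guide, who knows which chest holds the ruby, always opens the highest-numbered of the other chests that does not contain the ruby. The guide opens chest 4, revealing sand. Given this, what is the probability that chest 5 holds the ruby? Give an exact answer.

Apply Bayes' rule, conditioning on where the ruby actually is.
If it is in any of chests 1, 2, 3, and 5 (prior 1/6 each): the guide would have opened chest 6 instead, probability 0; weight (1/6)·0 = 0 each.
If it is in chest 4 (prior 1/6): the guide opened chest 4, so this case is ruled out; weight (1/6)·0 = 0.
If it is in chest 6 (prior 1/6): chest 4 is the highest-numbered option available, probability 1; weight (1/6)·1 = 1/6.
The weights sum to 1/6.
So P(the ruby in chest 5 | the guide opened chest 4) = 0 / (1/6) = 0.

0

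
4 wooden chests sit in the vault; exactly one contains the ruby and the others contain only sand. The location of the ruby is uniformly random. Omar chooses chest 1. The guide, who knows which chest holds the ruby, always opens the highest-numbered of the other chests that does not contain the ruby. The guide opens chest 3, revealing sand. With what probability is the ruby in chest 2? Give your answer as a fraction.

0

Condition on the true location of the ruby.
If it is in either of chests 1 and 2 (prior 1/4 each): the guide would have opened chest 4 instead, probability 0; weight (1/4)·0 = 0 each.
If it is in chest 3 (prior 1/4): the guide opened chest 3, so this case is ruled out; weight (1/4)·0 = 0.
If it is in chest 4 (prior 1/4): chest 3 is the highest-numbered option available, probability 1; weight (1/4)·1 = 1/4.
The weights sum to 1/4.
So P(the ruby in chest 2 | the guide opened chest 3) = 0 / (1/4) = 0.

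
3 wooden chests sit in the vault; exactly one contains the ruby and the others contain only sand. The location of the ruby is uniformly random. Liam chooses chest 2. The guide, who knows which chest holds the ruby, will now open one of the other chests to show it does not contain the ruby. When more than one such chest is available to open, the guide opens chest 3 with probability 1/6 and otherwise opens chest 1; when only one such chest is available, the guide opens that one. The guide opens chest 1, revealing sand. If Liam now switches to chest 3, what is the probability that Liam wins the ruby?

6/11

Condition on the true location of the ruby.
If it is in chest 1 (prior 1/3): the guide opened chest 1, so this case is ruled out; weight (1/3)·0 = 0.
If it is in chest 2 (prior 1/3): chest 3 is available but not opened, probability 5/6; weight (1/3)·(5/6) = 5/18.
If it is in chest 3 (prior 1/3): only chest 1 is available, probability 1; weight (1/3)·1 = 1/3.
The weights sum to 11/18.
So P(the ruby in chest 3 | the guide opened chest 1) = (1/3) / (11/18) = 6/11.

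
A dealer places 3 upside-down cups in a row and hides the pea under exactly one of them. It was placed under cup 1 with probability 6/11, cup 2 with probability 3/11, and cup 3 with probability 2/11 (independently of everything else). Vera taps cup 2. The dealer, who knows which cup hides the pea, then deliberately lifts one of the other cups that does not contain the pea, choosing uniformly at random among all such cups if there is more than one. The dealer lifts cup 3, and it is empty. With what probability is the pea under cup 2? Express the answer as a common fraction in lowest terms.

Condition on the true location of the pea.
If it is under cup 1 (prior 6/11): the dealer has no choice, probability 1; weight (6/11)·1 = 6/11.
If it is under cup 2 (prior 3/11): the dealer has 2 equally likely choices, so probability 1/2; weight (3/11)·(1/2) = 3/22.
If it is under cup 3 (prior 2/11): the dealer opened cup 3, so this case is ruled out; weight (2/11)·0 = 0.
The weights sum to 15/22.
So P(the pea under cup 2 | the dealer opened cup 3) = (3/22) / (15/22) = 1/5.

1/5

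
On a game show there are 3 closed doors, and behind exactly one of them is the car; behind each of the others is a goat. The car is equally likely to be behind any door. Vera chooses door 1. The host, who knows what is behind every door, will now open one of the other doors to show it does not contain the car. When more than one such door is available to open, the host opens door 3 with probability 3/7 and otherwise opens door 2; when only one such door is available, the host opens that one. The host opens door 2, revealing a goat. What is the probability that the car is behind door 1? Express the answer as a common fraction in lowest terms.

Consider each possible location of the car in turn.
If it is behind door 1 (prior 1/3): door 3 is available but not opened, probability 4/7; weight (1/3)·(4/7) = 4/21.
If it is behind door 2 (prior 1/3): the host opened door 2, so this case is ruled out; weight (1/3)·0 = 0.
If it is behind door 3 (prior 1/3): only door 2 is available, probability 1; weight (1/3)·1 = 1/3.
The weights sum to 11/21.
So P(the car behind door 1 | the host opened door 2) = (4/21) / (11/21) = 4/11.

4/11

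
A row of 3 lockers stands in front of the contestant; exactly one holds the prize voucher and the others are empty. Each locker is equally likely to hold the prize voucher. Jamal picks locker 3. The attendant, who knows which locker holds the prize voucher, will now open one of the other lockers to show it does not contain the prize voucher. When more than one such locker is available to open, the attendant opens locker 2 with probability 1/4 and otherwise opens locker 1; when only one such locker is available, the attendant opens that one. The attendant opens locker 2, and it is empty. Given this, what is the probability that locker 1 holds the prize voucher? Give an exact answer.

Apply Bayes' rule, conditioning on where the prize voucher actually is.
If it is in locker 1 (prior 1/3): only locker 2 is available, probability 1; weight (1/3)·1 = 1/3.
If it is in locker 2 (prior 1/3): the attendant opened locker 2, so this case is ruled out; weight (1/3)·0 = 0.
If it is in locker 3 (prior 1/3): locker 2 is available, opened with probability 1/4; weight (1/3)·(1/4) = 1/12.
The weights sum to 5/12.
So P(the prize voucher in locker 1 | the attendant opened locker 2) = (1/3) / (5/12) = 4/5.

4/5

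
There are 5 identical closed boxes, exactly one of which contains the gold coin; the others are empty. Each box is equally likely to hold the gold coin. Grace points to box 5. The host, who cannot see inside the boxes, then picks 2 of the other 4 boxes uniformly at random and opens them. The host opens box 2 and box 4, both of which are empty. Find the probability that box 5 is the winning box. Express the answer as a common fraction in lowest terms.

1/3

Because the host chose which boxes to open without knowing where the gold coin is, the choice is independent of the prize location. Learning that none of the 2 opened boxes holds the gold coin simply rules out those 2 locations and leaves the remaining 3 boxes still equally likely by symmetry.
So P(the gold coin in box 5) = 1/3.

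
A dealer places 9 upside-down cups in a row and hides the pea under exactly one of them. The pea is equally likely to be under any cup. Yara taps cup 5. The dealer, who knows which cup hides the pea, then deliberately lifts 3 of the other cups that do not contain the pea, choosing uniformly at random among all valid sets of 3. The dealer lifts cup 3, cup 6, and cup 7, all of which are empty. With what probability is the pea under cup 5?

1/9

Consider each possible location of the pea in turn.
If it is under any of cups 1, 2, 4, 8, and 9 (prior 1/9 each): the dealer has 35 equally likely choices, so probability 1/35; weight (1/9)·(1/35) = 1/315 each.
If it is under any of cups 3, 6, and 7 (prior 1/9 each): that cup was opened and seen not to hold the prize — ruled out; weight (1/9)·0 = 0 each.
If it is under cup 5 (prior 1/9): the dealer has 56 equally likely choices, so probability 1/56; weight (1/9)·(1/56) = 1/504.
The weights sum to 1/56.
So P(the pea under cup 5 | the dealer opened cup 3, cup 6, and cup 7) = (1/504) / (1/56) = 1/9.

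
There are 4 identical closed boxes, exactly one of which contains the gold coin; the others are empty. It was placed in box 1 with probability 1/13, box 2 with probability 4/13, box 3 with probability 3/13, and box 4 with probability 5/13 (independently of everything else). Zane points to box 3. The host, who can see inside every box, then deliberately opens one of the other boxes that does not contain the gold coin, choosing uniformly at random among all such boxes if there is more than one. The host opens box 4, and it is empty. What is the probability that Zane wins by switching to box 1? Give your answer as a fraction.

Apply Bayes' rule, conditioning on where the gold coin actually is.
If it is in box 1 (prior 1/13): the host has 2 equally likely choices, so probability 1/2; weight (1/13)·(1/2) = 1/26.
If it is in box 2 (prior 4/13): the host has 2 equally likely choices, so probability 1/2; weight (4/13)·(1/2) = 2/13.
If it is in box 3 (prior 3/13): the host has 3 equally likely choices, so probability 1/3; weight (3/13)·(1/3) = 1/13.
If it is in box 4 (prior 5/13): the host opened box 4, so this case is ruled out; weight (5/13)·0 = 0.
The weights sum to 7/26.
So P(the gold coin in box 1 | the host opened box 4) = (1/26) / (7/26) = 1/7.

1/7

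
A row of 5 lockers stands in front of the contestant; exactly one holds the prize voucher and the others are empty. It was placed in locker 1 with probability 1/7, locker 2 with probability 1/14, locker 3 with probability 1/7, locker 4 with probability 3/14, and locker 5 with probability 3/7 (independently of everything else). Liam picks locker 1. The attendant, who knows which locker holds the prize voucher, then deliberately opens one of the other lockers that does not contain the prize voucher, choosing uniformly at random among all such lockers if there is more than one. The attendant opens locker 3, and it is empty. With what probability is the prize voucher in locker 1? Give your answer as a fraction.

Condition on the true location of the prize voucher.
If it is in locker 1 (prior 1/7): the attendant has 4 equally likely choices, so probability 1/4; weight (1/7)·(1/4) = 1/28.
If it is in locker 2 (prior 1/14): the attendant has 3 equally likely choices, so probability 1/3; weight (1/14)·(1/3) = 1/42.
If it is in locker 3 (prior 1/7): the attendant opened locker 3, so this case is ruled out; weight (1/7)·0 = 0.
If it is in locker 4 (prior 3/14): the attendant has 3 equally likely choices, so probability 1/3; weight (3/14)·(1/3) = 1/14.
If it is in locker 5 (prior 3/7): the attendant has 3 equally likely choices, so probability 1/3; weight (3/7)·(1/3) = 1/7.
The weights sum to 23/84.
So P(the prize voucher in locker 1 | the attendant opened locker 3) = (1/28) / (23/84) = 3/23.

3/23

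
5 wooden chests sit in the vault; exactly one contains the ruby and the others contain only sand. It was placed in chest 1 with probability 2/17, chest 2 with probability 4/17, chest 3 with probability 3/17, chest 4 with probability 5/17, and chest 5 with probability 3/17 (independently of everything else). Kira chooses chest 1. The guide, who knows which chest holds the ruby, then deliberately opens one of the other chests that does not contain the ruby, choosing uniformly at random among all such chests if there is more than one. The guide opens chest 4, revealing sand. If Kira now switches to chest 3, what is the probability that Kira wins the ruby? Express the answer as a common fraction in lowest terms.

6/23

Consider each possible location of the ruby in turn.
If it is in chest 1 (prior 2/17): the guide has 4 equally likely choices, so probability 1/4; weight (2/17)·(1/4) = 1/34.
If it is in chest 2 (prior 4/17): the guide has 3 equally likely choices, so probability 1/3; weight (4/17)·(1/3) = 4/51.
If it is in either of chests 3 and 5 (prior 3/17 each): the guide has 3 equally likely choices, so probability 1/3; weight (3/17)·(1/3) = 1/17 each.
If it is in chest 4 (prior 5/17): the guide opened chest 4, so this case is ruled out; weight (5/17)·0 = 0.
The weights sum to 23/102.
So P(the ruby in chest 3 | the guide opened chest 4) = (1/17) / (23/102) = 6/23.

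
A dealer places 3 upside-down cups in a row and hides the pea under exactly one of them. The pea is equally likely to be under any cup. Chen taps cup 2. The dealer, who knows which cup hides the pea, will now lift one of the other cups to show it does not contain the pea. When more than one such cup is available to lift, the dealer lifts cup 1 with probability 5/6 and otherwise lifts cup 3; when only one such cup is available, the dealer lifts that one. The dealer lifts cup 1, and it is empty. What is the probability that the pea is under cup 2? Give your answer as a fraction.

5/11

Apply Bayes' rule, conditioning on where the pea actually is.
If it is under cup 1 (prior 1/3): the dealer opened cup 1, so this case is ruled out; weight (1/3)·0 = 0.
If it is under cup 2 (prior 1/3): cup 1 is available, opened with probability 5/6; weight (1/3)·(5/6) = 5/18.
If it is under cup 3 (prior 1/3): only cup 1 is available, probability 1; weight (1/3)·1 = 1/3.
The weights sum to 11/18.
So P(the pea under cup 2 | the dealer opened cup 1) = (5/18) / (11/18) = 5/11.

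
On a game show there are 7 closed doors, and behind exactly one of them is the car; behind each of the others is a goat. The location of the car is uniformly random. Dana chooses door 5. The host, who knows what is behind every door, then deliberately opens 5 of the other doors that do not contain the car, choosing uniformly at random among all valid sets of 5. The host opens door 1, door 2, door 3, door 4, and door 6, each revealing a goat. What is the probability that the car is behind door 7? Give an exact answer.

6/7

Condition on the true location of the car.
If it is behind any of doors 1, 2, 3, 4, and 6 (prior 1/7 each): that door was opened and seen not to hold the prize — ruled out; weight (1/7)·0 = 0 each.
If it is behind door 5 (prior 1/7): the host has 6 equally likely choices, so probability 1/6; weight (1/7)·(1/6) = 1/42.
If it is behind door 7 (prior 1/7): the host has no choice, probability 1; weight (1/7)·1 = 1/7.
The weights sum to 1/6.
So P(the car behind door 7 | the host opened door 1, door 2, door 3, door 4, and door 6) = (1/7) / (1/6) = 6/7.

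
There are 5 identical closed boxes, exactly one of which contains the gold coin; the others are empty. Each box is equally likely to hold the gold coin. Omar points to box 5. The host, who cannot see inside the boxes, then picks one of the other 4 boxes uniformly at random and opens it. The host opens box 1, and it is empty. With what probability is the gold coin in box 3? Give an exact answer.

1/4

Consider each possible location of the gold coin in turn.
If it is in box 1 (prior 1/5): the host opened box 1, so this case is ruled out; weight (1/5)·0 = 0.
If it is in any of boxes 2, 3, 4, and 5 (prior 1/5 each): the host picks box 1 with probability 1/4 regardless, and it is not the prize; weight (1/5)·(1/4) = 1/20 each.
The weights sum to 1/5.
So P(the gold coin in box 3 | the host opened box 1) = (1/20) / (1/5) = 1/4.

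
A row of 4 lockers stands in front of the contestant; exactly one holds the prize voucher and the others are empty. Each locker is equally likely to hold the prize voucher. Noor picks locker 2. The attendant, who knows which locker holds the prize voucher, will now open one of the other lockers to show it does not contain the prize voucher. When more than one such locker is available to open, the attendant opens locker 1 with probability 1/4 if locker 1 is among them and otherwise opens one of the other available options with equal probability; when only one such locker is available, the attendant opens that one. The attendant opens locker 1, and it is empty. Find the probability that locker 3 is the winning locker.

1/3

Consider each possible location of the prize voucher in turn.
If it is in locker 1 (prior 1/4): the attendant opened locker 1, so this case is ruled out; weight (1/4)·0 = 0.
If it is in any of lockers 2, 3, and 4 (prior 1/4 each): locker 1 is available, opened with probability 1/4; weight (1/4)·(1/4) = 1/16 each.
The weights sum to 3/16.
So P(the prize voucher in locker 3 | the attendant opened locker 1) = (1/16) / (3/16) = 1/3.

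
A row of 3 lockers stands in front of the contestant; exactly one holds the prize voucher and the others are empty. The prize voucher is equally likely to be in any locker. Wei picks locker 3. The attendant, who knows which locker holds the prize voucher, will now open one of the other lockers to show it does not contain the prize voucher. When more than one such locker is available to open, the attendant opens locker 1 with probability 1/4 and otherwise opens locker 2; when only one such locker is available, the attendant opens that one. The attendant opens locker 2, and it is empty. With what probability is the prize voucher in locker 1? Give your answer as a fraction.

4/7

Apply Bayes' rule, conditioning on where the prize voucher actually is.
If it is in locker 1 (prior 1/3): only locker 2 is available, probability 1; weight (1/3)·1 = 1/3.
If it is in locker 2 (prior 1/3): the attendant opened locker 2, so this case is ruled out; weight (1/3)·0 = 0.
If it is in locker 3 (prior 1/3): locker 1 is available but not opened, probability 3/4; weight (1/3)·(3/4) = 1/4.
The weights sum to 7/12.
So P(the prize voucher in locker 1 | the attendant opened locker 2) = (1/3) / (7/12) = 4/7.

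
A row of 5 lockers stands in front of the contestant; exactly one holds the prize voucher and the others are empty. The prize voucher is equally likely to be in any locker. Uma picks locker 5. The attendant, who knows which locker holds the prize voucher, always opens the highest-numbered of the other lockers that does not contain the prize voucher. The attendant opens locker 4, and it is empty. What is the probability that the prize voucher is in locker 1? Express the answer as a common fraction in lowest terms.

1/4

Condition on the true location of the prize voucher.
If it is in any of lockers 1, 2, 3, and 5 (prior 1/5 each): locker 4 is the highest-numbered option available, probability 1; weight (1/5)·1 = 1/5 each.
If it is in locker 4 (prior 1/5): the attendant opened locker 4, so this case is ruled out; weight (1/5)·0 = 0.
The weights sum to 4/5.
So P(the prize voucher in locker 1 | the attendant opened locker 4) = (1/5) / (4/5) = 1/4.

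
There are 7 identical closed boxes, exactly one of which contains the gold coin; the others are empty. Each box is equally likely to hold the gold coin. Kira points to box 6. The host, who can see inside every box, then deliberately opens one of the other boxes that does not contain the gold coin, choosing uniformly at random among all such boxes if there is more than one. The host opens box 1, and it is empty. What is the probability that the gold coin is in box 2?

Consider each possible location of the gold coin in turn.
If it is in box 1 (prior 1/7): the host opened box 1, so this case is ruled out; weight (1/7)·0 = 0.
If it is in any of boxes 2, 3, 4, 5, and 7 (prior 1/7 each): the host has 5 equally likely choices, so probability 1/5; weight (1/7)·(1/5) = 1/35 each.
If it is in box 6 (prior 1/7): the host has 6 equally likely choices, so probability 1/6; weight (1/7)·(1/6) = 1/42.
The weights sum to 1/6.
So P(the gold coin in box 2 | the host opened box 1) = (1/35) / (1/6) = 6/35.

6/35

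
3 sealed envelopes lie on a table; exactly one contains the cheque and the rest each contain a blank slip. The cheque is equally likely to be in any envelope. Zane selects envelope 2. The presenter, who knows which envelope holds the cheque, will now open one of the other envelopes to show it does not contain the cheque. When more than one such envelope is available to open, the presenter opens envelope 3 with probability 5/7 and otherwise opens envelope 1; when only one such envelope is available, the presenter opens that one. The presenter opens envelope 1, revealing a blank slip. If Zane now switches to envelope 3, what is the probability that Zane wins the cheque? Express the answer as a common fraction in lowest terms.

Consider each possible location of the cheque in turn.
If it is in envelope 1 (prior 1/3): the presenter opened envelope 1, so this case is ruled out; weight (1/3)·0 = 0.
If it is in envelope 2 (prior 1/3): envelope 3 is available but not opened, probability 2/7; weight (1/3)·(2/7) = 2/21.
If it is in envelope 3 (prior 1/3): only envelope 1 is available, probability 1; weight (1/3)·1 = 1/3.
The weights sum to 3/7.
So P(the cheque in envelope 3 | the presenter opened envelope 1) = (1/3) / (3/7) = 7/9.

7/9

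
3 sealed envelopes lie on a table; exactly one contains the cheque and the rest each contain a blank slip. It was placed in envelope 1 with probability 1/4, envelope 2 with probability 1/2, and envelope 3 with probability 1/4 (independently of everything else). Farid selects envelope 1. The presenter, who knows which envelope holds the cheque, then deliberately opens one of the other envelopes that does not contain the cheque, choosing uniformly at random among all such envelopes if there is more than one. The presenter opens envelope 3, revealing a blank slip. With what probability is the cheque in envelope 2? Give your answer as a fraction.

4/5

Apply Bayes' rule, conditioning on where the cheque actually is.
If it is in envelope 1 (prior 1/4): the presenter has 2 equally likely choices, so probability 1/2; weight (1/4)·(1/2) = 1/8.
If it is in envelope 2 (prior 1/2): the presenter has no choice, probability 1; weight (1/2)·1 = 1/2.
If it is in envelope 3 (prior 1/4): the presenter opened envelope 3, so this case is ruled out; weight (1/4)·0 = 0.
The weights sum to 5/8.
So P(the cheque in envelope 2 | the presenter opened envelope 3) = (1/2) / (5/8) = 4/5.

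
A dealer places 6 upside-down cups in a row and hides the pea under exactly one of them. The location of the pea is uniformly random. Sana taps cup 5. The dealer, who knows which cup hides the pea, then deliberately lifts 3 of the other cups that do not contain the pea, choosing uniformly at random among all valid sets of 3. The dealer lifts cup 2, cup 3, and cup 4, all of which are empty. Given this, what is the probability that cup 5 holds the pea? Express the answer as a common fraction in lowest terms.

Apply Bayes' rule, conditioning on where the pea actually is.
If it is under either of cups 1 and 6 (prior 1/6 each): the dealer has 4 equally likely choices, so probability 1/4; weight (1/6)·(1/4) = 1/24 each.
If it is under any of cups 2, 3, and 4 (prior 1/6 each): that cup was opened and seen not to hold the prize — ruled out; weight (1/6)·0 = 0 each.
If it is under cup 5 (prior 1/6): the dealer has 10 equally likely choices, so probability 1/10; weight (1/6)·(1/10) = 1/60.
The weights sum to 1/10.
So P(the pea under cup 5 | the dealer opened cup 2, cup 3, and cup 4) = (1/60) / (1/10) = 1/6.

1/6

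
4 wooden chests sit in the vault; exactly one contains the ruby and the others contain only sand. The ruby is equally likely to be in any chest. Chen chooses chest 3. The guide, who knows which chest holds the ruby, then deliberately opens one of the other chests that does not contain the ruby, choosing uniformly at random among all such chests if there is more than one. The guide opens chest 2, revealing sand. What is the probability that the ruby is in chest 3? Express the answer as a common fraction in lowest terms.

1/4

Consider each possible location of the ruby in turn.
If it is in either of chests 1 and 4 (prior 1/4 each): the guide has 2 equally likely choices, so probability 1/2; weight (1/4)·(1/2) = 1/8 each.
If it is in chest 2 (prior 1/4): the guide opened chest 2, so this case is ruled out; weight (1/4)·0 = 0.
If it is in chest 3 (prior 1/4): the guide has 3 equally likely choices, so probability 1/3; weight (1/4)·(1/3) = 1/12.
The weights sum to 1/3.
So P(the ruby in chest 3 | the guide opened chest 2) = (1/12) / (1/3) = 1/4.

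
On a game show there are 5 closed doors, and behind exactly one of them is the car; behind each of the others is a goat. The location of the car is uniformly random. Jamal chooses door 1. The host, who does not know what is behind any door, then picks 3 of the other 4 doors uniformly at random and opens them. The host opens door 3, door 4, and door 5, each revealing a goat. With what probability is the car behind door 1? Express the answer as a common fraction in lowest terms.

Consider each possible location of the car in turn.
If it is behind either of doors 1 and 2 (prior 1/5 each): the host picks exactly this set with probability 1/4 regardless, and none is the prize; weight (1/5)·(1/4) = 1/20 each.
If it is behind any of doors 3, 4, and 5 (prior 1/5 each): that door was opened and seen not to hold the prize — ruled out; weight (1/5)·0 = 0 each.
The weights sum to 1/10.
So P(the car behind door 1 | the host opened door 3, door 4, and door 5) = (1/20) / (1/10) = 1/2.

1/2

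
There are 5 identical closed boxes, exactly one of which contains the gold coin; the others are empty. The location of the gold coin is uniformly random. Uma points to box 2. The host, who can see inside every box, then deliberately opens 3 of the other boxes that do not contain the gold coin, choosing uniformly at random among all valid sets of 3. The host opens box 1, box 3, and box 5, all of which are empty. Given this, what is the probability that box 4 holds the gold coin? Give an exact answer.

4/5

Apply Bayes' rule, conditioning on where the gold coin actually is.
If it is in any of boxes 1, 3, and 5 (prior 1/5 each): that box was opened and seen not to hold the prize — ruled out; weight (1/5)·0 = 0 each.
If it is in box 2 (prior 1/5): the host has 4 equally likely choices, so probability 1/4; weight (1/5)·(1/4) = 1/20.
If it is in box 4 (prior 1/5): the host has no choice, probability 1; weight (1/5)·1 = 1/5.
The weights sum to 1/4.
So P(the gold coin in box 4 | the host opened box 1, box 3, and box 5) = (1/5) / (1/4) = 4/5.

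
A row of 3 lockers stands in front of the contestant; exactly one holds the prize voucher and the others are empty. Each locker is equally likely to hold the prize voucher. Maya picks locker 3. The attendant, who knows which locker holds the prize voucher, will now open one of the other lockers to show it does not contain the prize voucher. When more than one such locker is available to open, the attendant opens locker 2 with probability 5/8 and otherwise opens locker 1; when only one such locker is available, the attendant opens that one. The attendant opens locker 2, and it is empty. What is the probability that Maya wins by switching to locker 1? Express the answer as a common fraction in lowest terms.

8/13

Apply Bayes' rule, conditioning on where the prize voucher actually is.
If it is in locker 1 (prior 1/3): only locker 2 is available, probability 1; weight (1/3)·1 = 1/3.
If it is in locker 2 (prior 1/3): the attendant opened locker 2, so this case is ruled out; weight (1/3)·0 = 0.
If it is in locker 3 (prior 1/3): locker 2 is available, opened with probability 5/8; weight (1/3)·(5/8) = 5/24.
The weights sum to 13/24.
So P(the prize voucher in locker 1 | the attendant opened locker 2) = (1/3) / (13/24) = 8/13.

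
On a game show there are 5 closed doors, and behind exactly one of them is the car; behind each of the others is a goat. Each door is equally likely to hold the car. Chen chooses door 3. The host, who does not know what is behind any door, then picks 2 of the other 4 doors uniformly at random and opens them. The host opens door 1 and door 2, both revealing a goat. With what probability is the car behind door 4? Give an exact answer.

Condition on the true location of the car.
If it is behind either of doors 1 and 2 (prior 1/5 each): that door was opened and seen not to hold the prize — ruled out; weight (1/5)·0 = 0 each.
If it is behind any of doors 3, 4, and 5 (prior 1/5 each): the host picks exactly this set with probability 1/6 regardless, and none is the prize; weight (1/5)·(1/6) = 1/30 each.
The weights sum to 1/10.
So P(the car behind door 4 | the host opened door 1 and door 2) = (1/30) / (1/10) = 1/3.

1/3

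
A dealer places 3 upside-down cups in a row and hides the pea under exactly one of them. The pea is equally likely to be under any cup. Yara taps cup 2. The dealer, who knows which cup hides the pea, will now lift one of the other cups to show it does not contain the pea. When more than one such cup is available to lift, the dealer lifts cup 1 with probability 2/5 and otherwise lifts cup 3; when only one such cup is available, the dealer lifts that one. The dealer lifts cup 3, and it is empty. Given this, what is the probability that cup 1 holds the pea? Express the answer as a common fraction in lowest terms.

Consider each possible location of the pea in turn.
If it is under cup 1 (prior 1/3): only cup 3 is available, probability 1; weight (1/3)·1 = 1/3.
If it is under cup 2 (prior 1/3): cup 1 is available but not opened, probability 3/5; weight (1/3)·(3/5) = 1/5.
If it is under cup 3 (prior 1/3): the dealer opened cup 3, so this case is ruled out; weight (1/3)·0 = 0.
The weights sum to 8/15.
So P(the pea under cup 1 | the dealer opened cup 3) = (1/3) / (8/15) = 5/8.

5/8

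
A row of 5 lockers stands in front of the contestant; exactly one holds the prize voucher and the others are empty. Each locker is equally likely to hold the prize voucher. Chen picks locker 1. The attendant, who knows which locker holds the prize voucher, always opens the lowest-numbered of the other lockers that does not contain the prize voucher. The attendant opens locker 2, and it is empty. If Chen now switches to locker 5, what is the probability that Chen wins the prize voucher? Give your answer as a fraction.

1/4

Condition on the true location of the prize voucher.
If it is in any of lockers 1, 3, 4, and 5 (prior 1/5 each): locker 2 is the lowest-numbered option available, probability 1; weight (1/5)·1 = 1/5 each.
If it is in locker 2 (prior 1/5): the attendant opened locker 2, so this case is ruled out; weight (1/5)·0 = 0.
The weights sum to 4/5.
So P(the prize voucher in locker 5 | the attendant opened locker 2) = (1/5) / (4/5) = 1/4.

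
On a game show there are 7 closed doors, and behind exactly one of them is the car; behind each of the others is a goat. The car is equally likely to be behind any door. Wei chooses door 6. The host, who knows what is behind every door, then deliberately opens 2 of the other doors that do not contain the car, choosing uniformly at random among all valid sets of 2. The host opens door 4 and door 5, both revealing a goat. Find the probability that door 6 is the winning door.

1/7

Apply Bayes' rule, conditioning on where the car actually is.
If it is behind any of doors 1, 2, 3, and 7 (prior 1/7 each): the host has 10 equally likely choices, so probability 1/10; weight (1/7)·(1/10) = 1/70 each.
If it is behind either of doors 4 and 5 (prior 1/7 each): that door was opened and seen not to hold the prize — ruled out; weight (1/7)·0 = 0 each.
If it is behind door 6 (prior 1/7): the host has 15 equally likely choices, so probability 1/15; weight (1/7)·(1/15) = 1/105.
The weights sum to 1/15.
So P(the car behind door 6 | the host opened door 4 and door 5) = (1/105) / (1/15) = 1/7.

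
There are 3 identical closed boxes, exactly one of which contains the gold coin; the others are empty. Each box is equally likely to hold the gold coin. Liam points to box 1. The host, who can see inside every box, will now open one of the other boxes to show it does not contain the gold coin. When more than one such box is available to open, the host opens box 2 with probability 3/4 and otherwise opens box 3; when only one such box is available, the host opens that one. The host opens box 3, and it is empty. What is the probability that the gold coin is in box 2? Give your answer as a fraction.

4/5

Consider each possible location of the gold coin in turn.
If it is in box 1 (prior 1/3): box 2 is available but not opened, probability 1/4; weight (1/3)·(1/4) = 1/12.
If it is in box 2 (prior 1/3): only box 3 is available, probability 1; weight (1/3)·1 = 1/3.
If it is in box 3 (prior 1/3): the host opened box 3, so this case is ruled out; weight (1/3)·0 = 0.
The weights sum to 5/12.
So P(the gold coin in box 2 | the host opened box 3) = (1/3) / (5/12) = 4/5.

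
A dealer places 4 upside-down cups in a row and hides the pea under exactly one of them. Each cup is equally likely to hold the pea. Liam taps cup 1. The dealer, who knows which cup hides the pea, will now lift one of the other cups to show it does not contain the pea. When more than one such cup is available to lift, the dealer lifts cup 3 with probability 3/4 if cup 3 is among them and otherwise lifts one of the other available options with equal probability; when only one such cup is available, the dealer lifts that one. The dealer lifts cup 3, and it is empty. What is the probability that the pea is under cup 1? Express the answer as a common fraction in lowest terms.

1/3

Apply Bayes' rule, conditioning on where the pea actually is.
If it is under any of cups 1, 2, and 4 (prior 1/4 each): cup 3 is available, opened with probability 3/4; weight (1/4)·(3/4) = 3/16 each.
If it is under cup 3 (prior 1/4): the dealer opened cup 3, so this case is ruled out; weight (1/4)·0 = 0.
The weights sum to 9/16.
So P(the pea under cup 1 | the dealer opened cup 3) = (3/16) / (9/16) = 1/3.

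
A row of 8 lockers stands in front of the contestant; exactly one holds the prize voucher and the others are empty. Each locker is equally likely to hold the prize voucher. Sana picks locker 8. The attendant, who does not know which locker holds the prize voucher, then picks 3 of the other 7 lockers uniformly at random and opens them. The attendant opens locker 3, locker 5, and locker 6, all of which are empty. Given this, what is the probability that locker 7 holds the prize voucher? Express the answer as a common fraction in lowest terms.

1/5

Condition on the true location of the prize voucher.
If it is in any of lockers 1, 2, 4, 7, and 8 (prior 1/8 each): the attendant picks exactly this set with probability 1/35 regardless, and none is the prize; weight (1/8)·(1/35) = 1/280 each.
If it is in any of lockers 3, 5, and 6 (prior 1/8 each): that locker was opened and seen not to hold the prize — ruled out; weight (1/8)·0 = 0 each.
The weights sum to 1/56.
So P(the prize voucher in locker 7 | the attendant opened locker 3, locker 5, and locker 6) = (1/280) / (1/56) = 1/5.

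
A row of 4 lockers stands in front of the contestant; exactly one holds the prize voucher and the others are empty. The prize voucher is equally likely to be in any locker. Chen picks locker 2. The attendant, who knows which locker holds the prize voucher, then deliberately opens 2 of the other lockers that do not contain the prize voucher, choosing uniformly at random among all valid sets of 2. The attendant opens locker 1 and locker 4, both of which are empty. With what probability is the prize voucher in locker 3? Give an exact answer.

3/4

Apply Bayes' rule, conditioning on where the prize voucher actually is.
If it is in either of lockers 1 and 4 (prior 1/4 each): that locker was opened and seen not to hold the prize — ruled out; weight (1/4)·0 = 0 each.
If it is in locker 2 (prior 1/4): the attendant has 3 equally likely choices, so probability 1/3; weight (1/4)·(1/3) = 1/12.
If it is in locker 3 (prior 1/4): the attendant has no choice, probability 1; weight (1/4)·1 = 1/4.
The weights sum to 1/3.
So P(the prize voucher in locker 3 | the attendant opened locker 1 and locker 4) = (1/4) / (1/3) = 3/4.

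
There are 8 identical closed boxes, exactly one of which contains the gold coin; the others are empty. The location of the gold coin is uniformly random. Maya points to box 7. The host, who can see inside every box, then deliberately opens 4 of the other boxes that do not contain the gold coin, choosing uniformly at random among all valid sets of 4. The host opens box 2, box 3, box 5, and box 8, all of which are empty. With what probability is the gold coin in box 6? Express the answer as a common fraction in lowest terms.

Consider each possible location of the gold coin in turn.
If it is in any of boxes 1, 4, and 6 (prior 1/8 each): the host has 15 equally likely choices, so probability 1/15; weight (1/8)·(1/15) = 1/120 each.
If it is in any of boxes 2, 3, 5, and 8 (prior 1/8 each): that box was opened and seen not to hold the prize — ruled out; weight (1/8)·0 = 0 each.
If it is in box 7 (prior 1/8): the host has 35 equally likely choices, so probability 1/35; weight (1/8)·(1/35) = 1/280.
The weights sum to 1/35.
So P(the gold coin in box 6 | the host opened box 2, box 3, box 5, and box 8) = (1/120) / (1/35) = 7/24.

7/24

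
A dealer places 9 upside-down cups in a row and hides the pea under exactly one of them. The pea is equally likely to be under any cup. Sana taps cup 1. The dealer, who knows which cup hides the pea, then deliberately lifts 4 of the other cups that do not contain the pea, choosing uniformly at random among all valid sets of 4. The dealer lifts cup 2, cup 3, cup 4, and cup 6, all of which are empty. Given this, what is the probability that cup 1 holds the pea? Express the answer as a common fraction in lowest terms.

Apply Bayes' rule, conditioning on where the pea actually is.
If it is under cup 1 (prior 1/9): the dealer has 70 equally likely choices, so probability 1/70; weight (1/9)·(1/70) = 1/630.
If it is under any of cups 2, 3, 4, and 6 (prior 1/9 each): that cup was opened and seen not to hold the prize — ruled out; weight (1/9)·0 = 0 each.
If it is under any of cups 5, 7, 8, and 9 (prior 1/9 each): the dealer has 35 equally likely choices, so probability 1/35; weight (1/9)·(1/35) = 1/315 each.
The weights sum to 1/70.
So P(the pea under cup 1 | the dealer opened cup 2, cup 3, cup 4, and cup 6) = (1/630) / (1/70) = 1/9.

1/9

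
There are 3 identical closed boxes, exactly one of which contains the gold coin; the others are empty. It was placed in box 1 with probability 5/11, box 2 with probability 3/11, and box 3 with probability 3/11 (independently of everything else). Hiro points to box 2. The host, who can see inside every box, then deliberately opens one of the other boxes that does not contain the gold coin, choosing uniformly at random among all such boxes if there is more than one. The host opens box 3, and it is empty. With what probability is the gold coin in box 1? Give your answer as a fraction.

Condition on the true location of the gold coin.
If it is in box 1 (prior 5/11): the host has no choice, probability 1; weight (5/11)·1 = 5/11.
If it is in box 2 (prior 3/11): the host has 2 equally likely choices, so probability 1/2; weight (3/11)·(1/2) = 3/22.
If it is in box 3 (prior 3/11): the host opened box 3, so this case is ruled out; weight (3/11)·0 = 0.
The weights sum to 13/22.
So P(the gold coin in box 1 | the host opened box 3) = (5/11) / (13/22) = 10/13.

10/13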